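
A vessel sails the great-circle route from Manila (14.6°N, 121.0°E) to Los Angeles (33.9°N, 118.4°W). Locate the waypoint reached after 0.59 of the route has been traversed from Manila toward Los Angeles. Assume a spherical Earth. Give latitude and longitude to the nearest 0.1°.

≈ (43.8°N, 173.6°W)

Write both endpoints as unit vectors p₁, p₂ with components (cos φ cos λ, cos φ sin λ, sin φ).
The central angle between the endpoints is δ = arccos(p₁·p₂) ≈ 1.842 rad (105.6°).
Interpolate at f = 0.59 with slerp weights a = sin((1−f)δ)/sin δ ≈ 0.712, b = sin(fδ)/sin δ ≈ 0.919.
p = a·p₁ + b·p₂ ≈ (-0.717, -0.081, 0.692); φ = arcsin(p_z) ≈ 43.78°, λ = atan2(p_y, p_x) ≈ -173.59°.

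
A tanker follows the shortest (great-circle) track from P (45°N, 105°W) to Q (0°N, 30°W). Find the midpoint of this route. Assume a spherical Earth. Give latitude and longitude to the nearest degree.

≈ (27°N, 60°W)

The haversine formula gives a central angle δ ≈ 1.387 rad (79.5°) between the endpoints.
Interpolate at f = 1/2 with slerp weights a = sin((1−f)δ)/sin δ ≈ 0.650, b = sin(fδ)/sin δ ≈ 0.650.
p = a·p₁ + b·p₂ ≈ (0.444, -0.769, 0.460); φ = arcsin(p_z) ≈ 27.37°, λ = atan2(p_y, p_x) ≈ -60.00°.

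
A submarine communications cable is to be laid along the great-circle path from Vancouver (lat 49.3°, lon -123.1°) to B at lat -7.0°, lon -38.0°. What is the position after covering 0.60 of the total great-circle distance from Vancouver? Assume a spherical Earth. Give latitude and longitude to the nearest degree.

≈ lat 21°, lon -63°

Convert each endpoint to a unit vector on the sphere (x = cos φ cos λ, y = cos φ sin λ, z = sin φ).
The central angle between the endpoints is δ = arccos(p₁·p₂) ≈ 1.608 rad (92.1°).
Interpolate at f = 0.60 with slerp weights a = sin((1−f)δ)/sin δ ≈ 0.600, b = sin(fδ)/sin δ ≈ 0.822.
p = a·p₁ + b·p₂ ≈ (0.430, -0.830, 0.355); φ = arcsin(p_z) ≈ 20.78°, λ = atan2(p_y, p_x) ≈ -62.65°.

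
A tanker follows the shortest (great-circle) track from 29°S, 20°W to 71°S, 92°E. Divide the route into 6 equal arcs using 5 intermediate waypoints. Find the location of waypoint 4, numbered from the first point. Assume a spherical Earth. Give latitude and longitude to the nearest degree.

Write both endpoints as unit vectors p₁, p₂ with components (cos φ cos λ, cos φ sin λ, sin φ).
The central angle between the endpoints is δ = arccos(p₁·p₂) ≈ 1.211 rad (69.4°).
Interpolate at f = 4/6 with slerp weights a = sin((1−f)δ)/sin δ ≈ 0.420, b = sin(fδ)/sin δ ≈ 0.772.
p = a·p₁ + b·p₂ ≈ (0.336, 0.126, -0.933); φ = arcsin(p_z) ≈ -68.97°, λ = atan2(p_y, p_x) ≈ 20.49°.

≈ 69°S, 20°E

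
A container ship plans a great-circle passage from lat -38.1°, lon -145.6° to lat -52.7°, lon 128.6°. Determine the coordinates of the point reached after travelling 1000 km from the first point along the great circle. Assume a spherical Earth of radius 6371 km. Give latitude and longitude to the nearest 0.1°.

Write both endpoints as unit vectors p₁, p₂ with components (cos φ cos λ, cos φ sin λ, sin φ).
The central angle between the endpoints is δ = arccos(p₁·p₂) ≈ 1.017 rad (58.3°). The total great-circle distance is δ·R ≈ 1.017 × 6371 ≈ 6480 km, so the target fraction is f = 1000/6480 ≈ 0.154.
Interpolate at f ≈ 0.154 with slerp weights a = sin((1−f)δ)/sin δ ≈ 0.891, b = sin(fδ)/sin δ ≈ 0.184.
p = a·p₁ + b·p₂ ≈ (-0.648, -0.309, -0.696); φ = arcsin(p_z) ≈ -44.11°, λ = atan2(p_y, p_x) ≈ -154.50°.

≈ lat -44.1°, lon -154.5°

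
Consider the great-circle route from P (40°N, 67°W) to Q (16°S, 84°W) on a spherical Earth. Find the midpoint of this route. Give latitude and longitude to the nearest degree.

Convert each endpoint to a unit vector on the sphere (x = cos φ cos λ, y = cos φ sin λ, z = sin φ).
The central angle between the endpoints is δ = arccos(p₁·p₂) ≈ 1.016 rad (58.2°).
Interpolate at f = 1/2 with slerp weights a = sin((1−f)δ)/sin δ ≈ 0.572, b = sin(fδ)/sin δ ≈ 0.572.
p = a·p₁ + b·p₂ ≈ (0.229, -0.951, 0.210); φ = arcsin(p_z) ≈ 12.13°, λ = atan2(p_y, p_x) ≈ -76.47°.

≈ (12°N, 76°W)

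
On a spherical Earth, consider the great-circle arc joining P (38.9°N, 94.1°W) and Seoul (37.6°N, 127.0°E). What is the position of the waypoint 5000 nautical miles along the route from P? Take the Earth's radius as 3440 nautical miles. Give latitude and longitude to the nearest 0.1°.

Write both endpoints as unit vectors p₁, p₂ with components (cos φ cos λ, cos φ sin λ, sin φ).
The central angle between the endpoints is δ = arccos(p₁·p₂) ≈ 1.652 rad (94.7°). The total great-circle distance is δ·R ≈ 1.652 × 3440 ≈ 5684 nmi, so the target fraction is f = 5000/5684 ≈ 0.880.
Interpolate at f ≈ 0.880 with slerp weights a = sin((1−f)δ)/sin δ ≈ 0.198, b = sin(fδ)/sin δ ≈ 0.996.
p = a·p₁ + b·p₂ ≈ (-0.486, 0.477, 0.732); φ = arcsin(p_z) ≈ 47.09°, λ = atan2(p_y, p_x) ≈ 135.57°.

≈ (47.1°N, 135.6°E)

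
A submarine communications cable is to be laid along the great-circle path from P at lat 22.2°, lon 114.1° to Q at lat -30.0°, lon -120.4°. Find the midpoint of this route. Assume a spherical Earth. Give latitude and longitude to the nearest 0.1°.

≈ lat -8.5°, lon 173.1°

Write both endpoints as unit vectors p₁, p₂ with components (cos φ cos λ, cos φ sin λ, sin φ).
The central angle between the endpoints is δ = arccos(p₁·p₂) ≈ 2.284 rad (130.9°).
Interpolate at f = 1/2 with slerp weights a = sin((1−f)δ)/sin δ ≈ 1.203, b = sin(fδ)/sin δ ≈ 1.203.
p = a·p₁ + b·p₂ ≈ (-0.982, 0.118, -0.147); φ = arcsin(p_z) ≈ -8.45°, λ = atan2(p_y, p_x) ≈ 173.14°.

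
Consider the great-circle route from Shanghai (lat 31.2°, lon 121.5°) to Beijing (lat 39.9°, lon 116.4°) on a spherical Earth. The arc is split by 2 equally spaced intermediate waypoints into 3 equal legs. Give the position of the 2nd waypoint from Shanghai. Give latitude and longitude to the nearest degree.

≈ lat 37°, lon 118°

The haversine formula gives a central angle δ ≈ 0.168 rad (9.6°) between the endpoints.
Interpolate at f = 2/3 with slerp weights a = sin((1−f)δ)/sin δ ≈ 0.335, b = sin(fδ)/sin δ ≈ 0.668.
p = a·p₁ + b·p₂ ≈ (-0.378, 0.703, 0.602); φ = arcsin(p_z) ≈ 37.02°, λ = atan2(p_y, p_x) ≈ 118.23°.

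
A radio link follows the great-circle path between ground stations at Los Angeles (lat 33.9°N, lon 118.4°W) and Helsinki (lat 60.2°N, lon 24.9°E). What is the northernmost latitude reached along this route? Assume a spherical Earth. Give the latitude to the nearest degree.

≈ 76°N

The great circle lies in the plane with unit normal n̂ = (p₁ × p₂)/|p₁ × p₂|.
Here n̂_z ≈ +0.249; the vertex latitude is φ_max = arccos|n̂_z| ≈ 75.6°.
Check via Clairaut: cos φ_max = |cos φ₁| · sin C = cos(33.9°)·sin(17.5°) ≈ 0.249, again giving ≈ 75.6°.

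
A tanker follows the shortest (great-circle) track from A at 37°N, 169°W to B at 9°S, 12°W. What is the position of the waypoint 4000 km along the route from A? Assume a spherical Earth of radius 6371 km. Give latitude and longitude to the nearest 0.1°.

Convert each endpoint to a unit vector on the sphere (x = cos φ cos λ, y = cos φ sin λ, z = sin φ).
The central angle between the endpoints is δ = arccos(p₁·p₂) ≈ 2.533 rad (145.1°). The total great-circle distance is δ·R ≈ 2.533 × 6371 ≈ 16135 km, so the target fraction is f = 4000/16135 ≈ 0.248.
Interpolate at f ≈ 0.248 with slerp weights a = sin((1−f)δ)/sin δ ≈ 1.652, b = sin(fδ)/sin δ ≈ 1.027.
p = a·p₁ + b·p₂ ≈ (-0.303, -0.463, 0.833); φ = arcsin(p_z) ≈ 56.44°, λ = atan2(p_y, p_x) ≈ -123.20°.

≈ 56.4°N, 123.2°W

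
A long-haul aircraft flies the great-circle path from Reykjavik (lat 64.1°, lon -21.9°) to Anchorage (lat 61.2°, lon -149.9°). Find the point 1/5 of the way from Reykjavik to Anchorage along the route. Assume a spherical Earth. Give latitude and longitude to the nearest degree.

Write both endpoints as unit vectors p₁, p₂ with components (cos φ cos λ, cos φ sin λ, sin φ).
The central angle between the endpoints is δ = arccos(p₁·p₂) ≈ 0.852 rad (48.8°).
Interpolate at f = 1/5 with slerp weights a = sin((1−f)δ)/sin δ ≈ 0.837, b = sin(fδ)/sin δ ≈ 0.225.
p = a·p₁ + b·p₂ ≈ (0.245, -0.191, 0.950); φ = arcsin(p_z) ≈ 71.89°, λ = atan2(p_y, p_x) ≈ -37.87°.

≈ lat 72°, lon -38°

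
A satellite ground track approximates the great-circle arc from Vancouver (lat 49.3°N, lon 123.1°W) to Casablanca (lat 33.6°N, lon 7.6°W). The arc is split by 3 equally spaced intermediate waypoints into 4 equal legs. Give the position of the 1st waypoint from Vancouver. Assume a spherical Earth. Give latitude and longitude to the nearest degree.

From cos δ = sin φ₁ sin φ₂ + cos φ₁ cos φ₂ cos Δλ, the central angle is δ ≈ 1.384 rad (79.3°).
Interpolate at f = 1/4 with slerp weights a = sin((1−f)δ)/sin δ ≈ 0.877, b = sin(fδ)/sin δ ≈ 0.345.
p = a·p₁ + b·p₂ ≈ (-0.027, -0.517, 0.856); φ = arcsin(p_z) ≈ 58.83°, λ = atan2(p_y, p_x) ≈ -93.02°.

≈ lat 59°N, lon 93°W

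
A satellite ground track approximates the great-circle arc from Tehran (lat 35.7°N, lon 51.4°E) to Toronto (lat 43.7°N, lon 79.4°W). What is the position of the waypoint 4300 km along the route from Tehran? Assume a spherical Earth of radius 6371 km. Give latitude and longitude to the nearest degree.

From cos δ = sin φ₁ sin φ₂ + cos φ₁ cos φ₂ cos Δλ, the central angle is δ ≈ 1.551 rad (88.9°). The total great-circle distance is δ·R ≈ 1.551 × 6371 ≈ 9883 km, so the target fraction is f = 4300/9883 ≈ 0.435.
Interpolate at f ≈ 0.435 with slerp weights a = sin((1−f)δ)/sin δ ≈ 0.769, b = sin(fδ)/sin δ ≈ 0.625.
p = a·p₁ + b·p₂ ≈ (0.472, 0.044, 0.880); φ = arcsin(p_z) ≈ 61.67°, λ = atan2(p_y, p_x) ≈ 5.28°.

≈ lat 62°N, lon 5°E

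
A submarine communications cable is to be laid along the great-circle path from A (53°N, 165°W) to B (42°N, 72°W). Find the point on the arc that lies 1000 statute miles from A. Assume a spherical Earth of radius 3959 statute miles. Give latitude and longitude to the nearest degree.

≈ (58°N, 141°W)

Write both endpoints as unit vectors p₁, p₂ with components (cos φ cos λ, cos φ sin λ, sin φ).
The central angle between the endpoints is δ = arccos(p₁·p₂) ≈ 1.034 rad (59.3°). The total great-circle distance is δ·R ≈ 1.034 × 3959 ≈ 4095 mi, so the target fraction is f = 1000/4095 ≈ 0.244.
Interpolate at f ≈ 0.244 with slerp weights a = sin((1−f)δ)/sin δ ≈ 0.820, b = sin(fδ)/sin δ ≈ 0.291.
p = a·p₁ + b·p₂ ≈ (-0.410, -0.333, 0.849); φ = arcsin(p_z) ≈ 58.12°, λ = atan2(p_y, p_x) ≈ -140.89°.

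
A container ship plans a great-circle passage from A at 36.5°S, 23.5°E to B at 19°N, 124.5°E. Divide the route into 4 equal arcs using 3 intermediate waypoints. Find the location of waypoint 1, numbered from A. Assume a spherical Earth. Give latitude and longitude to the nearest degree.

≈ 28°S, 54°E

Write both endpoints as unit vectors p₁, p₂ with components (cos φ cos λ, cos φ sin λ, sin φ).
The central angle between the endpoints is δ = arccos(p₁·p₂) ≈ 1.916 rad (109.8°).
Interpolate at f = 1/4 with slerp weights a = sin((1−f)δ)/sin δ ≈ 1.053, b = sin(fδ)/sin δ ≈ 0.490.
p = a·p₁ + b·p₂ ≈ (0.514, 0.719, -0.467); φ = arcsin(p_z) ≈ -27.84°, λ = atan2(p_y, p_x) ≈ 54.45°.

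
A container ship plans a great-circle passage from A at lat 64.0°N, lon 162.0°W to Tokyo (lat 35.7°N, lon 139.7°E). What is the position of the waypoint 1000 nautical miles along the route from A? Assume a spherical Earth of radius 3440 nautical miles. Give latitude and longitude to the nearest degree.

Convert each endpoint to a unit vector on the sphere (x = cos φ cos λ, y = cos φ sin λ, z = sin φ).
The central angle between the endpoints is δ = arccos(p₁·p₂) ≈ 0.779 rad (44.6°). The total great-circle distance is δ·R ≈ 0.779 × 3440 ≈ 2680 nmi, so the target fraction is f = 1000/2680 ≈ 0.373.
Interpolate at f ≈ 0.373 with slerp weights a = sin((1−f)δ)/sin δ ≈ 0.668, b = sin(fδ)/sin δ ≈ 0.408.
p = a·p₁ + b·p₂ ≈ (-0.531, 0.124, 0.838); φ = arcsin(p_z) ≈ 56.96°, λ = atan2(p_y, p_x) ≈ 166.88°.

≈ lat 57°N, lon 167°E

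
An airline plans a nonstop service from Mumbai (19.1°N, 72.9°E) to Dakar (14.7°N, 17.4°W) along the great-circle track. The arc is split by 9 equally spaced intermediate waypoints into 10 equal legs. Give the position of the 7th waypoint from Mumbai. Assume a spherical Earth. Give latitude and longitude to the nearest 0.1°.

≈ 21.2°N, 8.7°E

The haversine formula gives a central angle δ ≈ 1.492 rad (85.5°) between the endpoints.
Interpolate at f = 7/10 with slerp weights a = sin((1−f)δ)/sin δ ≈ 0.434, b = sin(fδ)/sin δ ≈ 0.867.
p = a·p₁ + b·p₂ ≈ (0.921, 0.141, 0.362); φ = arcsin(p_z) ≈ 21.24°, λ = atan2(p_y, p_x) ≈ 8.72°.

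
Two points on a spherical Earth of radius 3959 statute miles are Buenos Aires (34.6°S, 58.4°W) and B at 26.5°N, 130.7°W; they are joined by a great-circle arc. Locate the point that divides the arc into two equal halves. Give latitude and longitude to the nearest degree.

Write both endpoints as unit vectors p₁, p₂ with components (cos φ cos λ, cos φ sin λ, sin φ).
The central angle between the endpoints is δ = arccos(p₁·p₂) ≈ 1.600 rad (91.7°).
Interpolate at f = 1/2 with slerp weights a = sin((1−f)δ)/sin δ ≈ 0.718, b = sin(fδ)/sin δ ≈ 0.718.
p = a·p₁ + b·p₂ ≈ (-0.109, -0.990, -0.087); φ = arcsin(p_z) ≈ -5.01°, λ = atan2(p_y, p_x) ≈ -96.30°.

≈ 5°S, 96°W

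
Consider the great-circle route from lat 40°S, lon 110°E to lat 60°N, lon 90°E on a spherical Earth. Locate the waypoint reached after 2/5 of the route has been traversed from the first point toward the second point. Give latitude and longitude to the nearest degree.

≈ lat 0°N, lon 103°E

Convert each endpoint to a unit vector on the sphere (x = cos φ cos λ, y = cos φ sin λ, z = sin φ).
The central angle between the endpoints is δ = arccos(p₁·p₂) ≈ 1.769 rad (101.3°).
Interpolate at f = 2/5 with slerp weights a = sin((1−f)δ)/sin δ ≈ 0.890, b = sin(fδ)/sin δ ≈ 0.663.
p = a·p₁ + b·p₂ ≈ (-0.233, 0.972, 0.002); φ = arcsin(p_z) ≈ 0.10°, λ = atan2(p_y, p_x) ≈ 103.49°.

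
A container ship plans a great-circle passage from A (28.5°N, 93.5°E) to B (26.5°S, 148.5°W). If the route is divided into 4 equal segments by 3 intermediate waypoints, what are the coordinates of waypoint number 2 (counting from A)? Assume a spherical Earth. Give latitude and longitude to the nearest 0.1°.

≈ (1.9°N, 153.4°E)

Write both endpoints as unit vectors p₁, p₂ with components (cos φ cos λ, cos φ sin λ, sin φ).
The central angle between the endpoints is δ = arccos(p₁·p₂) ≈ 2.192 rad (125.6°).
Interpolate at f = 2/4 with slerp weights a = sin((1−f)δ)/sin δ ≈ 1.094, b = sin(fδ)/sin δ ≈ 1.094.
p = a·p₁ + b·p₂ ≈ (-0.893, 0.448, 0.034); φ = arcsin(p_z) ≈ 1.94°, λ = atan2(p_y, p_x) ≈ 153.37°.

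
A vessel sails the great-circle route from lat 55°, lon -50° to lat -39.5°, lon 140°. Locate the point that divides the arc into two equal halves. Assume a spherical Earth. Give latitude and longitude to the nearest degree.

≈ lat 39°, lon 166°

The haversine formula gives a central angle δ ≈ 2.847 rad (163.1°) between the endpoints.
Interpolate at f = 1/2 with slerp weights a = sin((1−f)δ)/sin δ ≈ 3.406, b = sin(fδ)/sin δ ≈ 3.406.
p = a·p₁ + b·p₂ ≈ (-0.758, 0.193, 0.624); φ = arcsin(p_z) ≈ 38.58°, λ = atan2(p_y, p_x) ≈ 165.72°.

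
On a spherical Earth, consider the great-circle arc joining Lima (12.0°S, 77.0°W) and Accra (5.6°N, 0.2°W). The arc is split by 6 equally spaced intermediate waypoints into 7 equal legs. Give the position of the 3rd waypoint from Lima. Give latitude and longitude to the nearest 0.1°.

Convert each endpoint to a unit vector on the sphere (x = cos φ cos λ, y = cos φ sin λ, z = sin φ).
The central angle between the endpoints is δ = arccos(p₁·p₂) ≈ 1.367 rad (78.3°).
Interpolate at f = 3/7 with slerp weights a = sin((1−f)δ)/sin δ ≈ 0.719, b = sin(fδ)/sin δ ≈ 0.565.
p = a·p₁ + b·p₂ ≈ (0.720, -0.687, -0.094); φ = arcsin(p_z) ≈ -5.42°, λ = atan2(p_y, p_x) ≈ -43.66°.

≈ 5.4°S, 43.7°W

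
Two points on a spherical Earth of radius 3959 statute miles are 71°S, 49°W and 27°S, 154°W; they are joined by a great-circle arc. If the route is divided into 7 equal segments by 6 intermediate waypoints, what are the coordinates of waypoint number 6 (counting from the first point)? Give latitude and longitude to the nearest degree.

≈ 36°S, 150°W

Convert each endpoint to a unit vector on the sphere (x = cos φ cos λ, y = cos φ sin λ, z = sin φ).
The central angle between the endpoints is δ = arccos(p₁·p₂) ≈ 1.209 rad (69.3°).
Interpolate at f = 6/7 with slerp weights a = sin((1−f)δ)/sin δ ≈ 0.184, b = sin(fδ)/sin δ ≈ 0.920.
p = a·p₁ + b·p₂ ≈ (-0.698, -0.405, -0.591); φ = arcsin(p_z) ≈ -36.26°, λ = atan2(p_y, p_x) ≈ -149.89°.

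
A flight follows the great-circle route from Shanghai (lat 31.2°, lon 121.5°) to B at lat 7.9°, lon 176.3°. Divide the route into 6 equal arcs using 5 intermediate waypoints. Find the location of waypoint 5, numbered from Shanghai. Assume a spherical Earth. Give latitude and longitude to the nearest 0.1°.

Convert each endpoint to a unit vector on the sphere (x = cos φ cos λ, y = cos φ sin λ, z = sin φ).
The central angle between the endpoints is δ = arccos(p₁·p₂) ≈ 0.977 rad (56.0°).
Interpolate at f = 5/6 with slerp weights a = sin((1−f)δ)/sin δ ≈ 0.196, b = sin(fδ)/sin δ ≈ 0.877.
p = a·p₁ + b·p₂ ≈ (-0.955, 0.199, 0.222); φ = arcsin(p_z) ≈ 12.82°, λ = atan2(p_y, p_x) ≈ 168.24°.

≈ lat 12.8°, lon 168.2°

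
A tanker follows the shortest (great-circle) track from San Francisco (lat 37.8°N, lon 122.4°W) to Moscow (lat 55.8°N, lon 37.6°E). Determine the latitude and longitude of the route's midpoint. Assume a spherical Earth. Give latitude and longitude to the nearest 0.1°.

Convert each endpoint to a unit vector on the sphere (x = cos φ cos λ, y = cos φ sin λ, z = sin φ).
The central angle between the endpoints is δ = arccos(p₁·p₂) ≈ 1.481 rad (84.9°).
Interpolate at f = 1/2 with slerp weights a = sin((1−f)δ)/sin δ ≈ 0.677, b = sin(fδ)/sin δ ≈ 0.677.
p = a·p₁ + b·p₂ ≈ (0.015, -0.220, 0.975); φ = arcsin(p_z) ≈ 77.28°, λ = atan2(p_y, p_x) ≈ -86.13°.

≈ lat 77.3°N, lon 86.1°W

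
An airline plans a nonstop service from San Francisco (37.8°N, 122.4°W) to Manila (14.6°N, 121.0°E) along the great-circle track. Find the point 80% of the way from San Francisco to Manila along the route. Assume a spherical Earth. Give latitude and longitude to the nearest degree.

≈ (28°N, 137°E)

The haversine formula gives a central angle δ ≈ 1.760 rad (100.8°) between the endpoints.
Interpolate at f = 0.80 with slerp weights a = sin((1−f)δ)/sin δ ≈ 0.351, b = sin(fδ)/sin δ ≈ 1.005.
p = a·p₁ + b·p₂ ≈ (-0.649, 0.599, 0.468); φ = arcsin(p_z) ≈ 27.93°, λ = atan2(p_y, p_x) ≈ 137.30°.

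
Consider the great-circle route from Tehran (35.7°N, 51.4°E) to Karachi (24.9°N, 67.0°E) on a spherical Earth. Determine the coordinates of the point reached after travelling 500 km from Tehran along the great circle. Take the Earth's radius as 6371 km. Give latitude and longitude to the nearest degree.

≈ 33°N, 56°E

From cos δ = sin φ₁ sin φ₂ + cos φ₁ cos φ₂ cos Δλ, the central angle is δ ≈ 0.301 rad (17.2°). The total great-circle distance is δ·R ≈ 0.301 × 6371 ≈ 1915 km, so the target fraction is f = 500/1915 ≈ 0.261.
Interpolate at f ≈ 0.261 with slerp weights a = sin((1−f)δ)/sin δ ≈ 0.744, b = sin(fδ)/sin δ ≈ 0.265.
p = a·p₁ + b·p₂ ≈ (0.471, 0.693, 0.546); φ = arcsin(p_z) ≈ 33.07°, λ = atan2(p_y, p_x) ≈ 55.82°.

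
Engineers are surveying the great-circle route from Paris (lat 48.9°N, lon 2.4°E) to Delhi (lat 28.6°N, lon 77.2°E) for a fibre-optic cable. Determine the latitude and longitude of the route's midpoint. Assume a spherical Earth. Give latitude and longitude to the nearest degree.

From cos δ = sin φ₁ sin φ₂ + cos φ₁ cos φ₂ cos Δλ, the central angle is δ ≈ 1.033 rad (59.2°).
Interpolate at f = 1/2 with slerp weights a = sin((1−f)δ)/sin δ ≈ 0.575, b = sin(fδ)/sin δ ≈ 0.575.
p = a·p₁ + b·p₂ ≈ (0.490, 0.508, 0.709); φ = arcsin(p_z) ≈ 45.12°, λ = atan2(p_y, p_x) ≈ 46.07°.

≈ lat 45°N, lon 46°E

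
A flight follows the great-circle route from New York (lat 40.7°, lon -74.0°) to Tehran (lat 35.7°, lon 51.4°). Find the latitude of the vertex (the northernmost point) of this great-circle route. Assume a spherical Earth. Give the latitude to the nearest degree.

The great circle lies in the plane with unit normal n̂ = (p₁ × p₂)/|p₁ × p₂|.
Here n̂_z ≈ +0.502; the vertex latitude is φ_max = arccos|n̂_z| ≈ 59.9°.
Check via Clairaut: cos φ_max = |cos φ₁| · sin C = cos(40.7°)·sin(41.5°) ≈ 0.502, again giving ≈ 59.9°.

≈ 60°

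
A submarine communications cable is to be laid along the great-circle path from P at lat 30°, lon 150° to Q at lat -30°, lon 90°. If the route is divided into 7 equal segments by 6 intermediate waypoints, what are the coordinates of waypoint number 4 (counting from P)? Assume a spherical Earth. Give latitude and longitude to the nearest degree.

≈ lat -4°, lon 116°

Write both endpoints as unit vectors p₁, p₂ with components (cos φ cos λ, cos φ sin λ, sin φ).
The central angle between the endpoints is δ = arccos(p₁·p₂) ≈ 1.445 rad (82.8°).
Interpolate at f = 4/7 with slerp weights a = sin((1−f)δ)/sin δ ≈ 0.585, b = sin(fδ)/sin δ ≈ 0.741.
p = a·p₁ + b·p₂ ≈ (-0.439, 0.895, -0.078); φ = arcsin(p_z) ≈ -4.47°, λ = atan2(p_y, p_x) ≈ 116.12°.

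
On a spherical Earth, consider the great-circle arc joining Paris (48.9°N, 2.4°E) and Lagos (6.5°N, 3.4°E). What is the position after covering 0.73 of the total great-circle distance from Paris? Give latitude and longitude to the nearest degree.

Convert each endpoint to a unit vector on the sphere (x = cos φ cos λ, y = cos φ sin λ, z = sin φ).
The central angle between the endpoints is δ = arccos(p₁·p₂) ≈ 0.740 rad (42.4°).
Interpolate at f = 0.73 with slerp weights a = sin((1−f)δ)/sin δ ≈ 0.294, b = sin(fδ)/sin δ ≈ 0.763.
p = a·p₁ + b·p₂ ≈ (0.950, 0.053, 0.308); φ = arcsin(p_z) ≈ 17.95°, λ = atan2(p_y, p_x) ≈ 3.20°.

≈ 18°N, 3°E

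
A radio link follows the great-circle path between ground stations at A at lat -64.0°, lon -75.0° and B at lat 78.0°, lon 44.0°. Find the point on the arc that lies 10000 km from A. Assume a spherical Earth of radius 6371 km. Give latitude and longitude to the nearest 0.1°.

Convert each endpoint to a unit vector on the sphere (x = cos φ cos λ, y = cos φ sin λ, z = sin φ).
The central angle between the endpoints is δ = arccos(p₁·p₂) ≈ 2.747 rad (157.4°). The total great-circle distance is δ·R ≈ 2.747 × 6371 ≈ 17504 km, so the target fraction is f = 10000/17504 ≈ 0.571.
Interpolate at f ≈ 0.571 with slerp weights a = sin((1−f)δ)/sin δ ≈ 2.406, b = sin(fδ)/sin δ ≈ 2.604.
p = a·p₁ + b·p₂ ≈ (0.662, -0.643, 0.385); φ = arcsin(p_z) ≈ 22.65°, λ = atan2(p_y, p_x) ≈ -44.13°.

≈ lat 22.6°, lon -44.1°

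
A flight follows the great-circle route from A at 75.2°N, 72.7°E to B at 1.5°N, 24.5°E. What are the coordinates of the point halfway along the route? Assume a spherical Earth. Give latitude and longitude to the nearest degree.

The haversine formula gives a central angle δ ≈ 1.374 rad (78.7°) between the endpoints.
Interpolate at f = 1/2 with slerp weights a = sin((1−f)δ)/sin δ ≈ 0.647, b = sin(fδ)/sin δ ≈ 0.647.
p = a·p₁ + b·p₂ ≈ (0.637, 0.426, 0.642); φ = arcsin(p_z) ≈ 39.95°, λ = atan2(p_y, p_x) ≈ 33.74°.

≈ 40°N, 34°E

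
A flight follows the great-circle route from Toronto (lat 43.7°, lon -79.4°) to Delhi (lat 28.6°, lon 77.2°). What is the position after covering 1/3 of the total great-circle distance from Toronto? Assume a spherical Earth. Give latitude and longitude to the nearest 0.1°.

≈ lat 72.2°, lon -36.9°

The haversine formula gives a central angle δ ≈ 1.825 rad (104.6°) between the endpoints.
Interpolate at f = 1/3 with slerp weights a = sin((1−f)δ)/sin δ ≈ 0.969, b = sin(fδ)/sin δ ≈ 0.591.
p = a·p₁ + b·p₂ ≈ (0.244, -0.183, 0.952); φ = arcsin(p_z) ≈ 72.25°, λ = atan2(p_y, p_x) ≈ -36.91°.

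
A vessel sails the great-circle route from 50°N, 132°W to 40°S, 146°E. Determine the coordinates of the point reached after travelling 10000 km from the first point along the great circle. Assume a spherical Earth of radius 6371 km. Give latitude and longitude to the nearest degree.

The haversine formula gives a central angle δ ≈ 2.009 rad (115.1°) between the endpoints. The total great-circle distance is δ·R ≈ 2.009 × 6371 ≈ 12796 km, so the target fraction is f = 10000/12796 ≈ 0.781.
Interpolate at f ≈ 0.781 with slerp weights a = sin((1−f)δ)/sin δ ≈ 0.469, b = sin(fδ)/sin δ ≈ 1.104.
p = a·p₁ + b·p₂ ≈ (-0.903, 0.249, -0.350); φ = arcsin(p_z) ≈ -20.50°, λ = atan2(p_y, p_x) ≈ 164.59°.

≈ 21°S, 165°E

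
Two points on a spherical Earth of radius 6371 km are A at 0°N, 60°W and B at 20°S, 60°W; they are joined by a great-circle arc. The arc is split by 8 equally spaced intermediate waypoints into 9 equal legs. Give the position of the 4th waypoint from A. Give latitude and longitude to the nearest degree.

≈ 9°S, 60°W

Convert each endpoint to a unit vector on the sphere (x = cos φ cos λ, y = cos φ sin λ, z = sin φ).
The central angle between the endpoints is δ = arccos(p₁·p₂) ≈ 0.349 rad (20.0°).
Interpolate at f = 4/9 with slerp weights a = sin((1−f)δ)/sin δ ≈ 0.563, b = sin(fδ)/sin δ ≈ 0.452.
p = a·p₁ + b·p₂ ≈ (0.494, -0.856, -0.155); φ = arcsin(p_z) ≈ -8.89°, λ = atan2(p_y, p_x) ≈ -60.00°.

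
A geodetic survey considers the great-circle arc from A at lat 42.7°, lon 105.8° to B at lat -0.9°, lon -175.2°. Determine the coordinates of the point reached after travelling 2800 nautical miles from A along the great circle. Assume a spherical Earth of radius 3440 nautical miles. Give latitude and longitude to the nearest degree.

≈ lat 23°, lon 157°

From cos δ = sin φ₁ sin φ₂ + cos φ₁ cos φ₂ cos Δλ, the central angle is δ ≈ 1.441 rad (82.6°). The total great-circle distance is δ·R ≈ 1.441 × 3440 ≈ 4957 nmi, so the target fraction is f = 2800/4957 ≈ 0.565.
Interpolate at f ≈ 0.565 with slerp weights a = sin((1−f)δ)/sin δ ≈ 0.592, b = sin(fδ)/sin δ ≈ 0.733.
p = a·p₁ + b·p₂ ≈ (-0.849, 0.357, 0.390); φ = arcsin(p_z) ≈ 22.94°, λ = atan2(p_y, p_x) ≈ 157.19°.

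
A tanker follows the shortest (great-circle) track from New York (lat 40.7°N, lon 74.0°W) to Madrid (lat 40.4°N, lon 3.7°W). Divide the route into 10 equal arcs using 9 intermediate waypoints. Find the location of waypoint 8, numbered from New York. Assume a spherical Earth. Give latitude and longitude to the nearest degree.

Convert each endpoint to a unit vector on the sphere (x = cos φ cos λ, y = cos φ sin λ, z = sin φ).
The central angle between the endpoints is δ = arccos(p₁·p₂) ≈ 0.906 rad (51.9°).
Interpolate at f = 8/10 with slerp weights a = sin((1−f)δ)/sin δ ≈ 0.229, b = sin(fδ)/sin δ ≈ 0.842.
p = a·p₁ + b·p₂ ≈ (0.688, -0.208, 0.695); φ = arcsin(p_z) ≈ 44.04°, λ = atan2(p_y, p_x) ≈ -16.84°.

≈ lat 44°N, lon 17°W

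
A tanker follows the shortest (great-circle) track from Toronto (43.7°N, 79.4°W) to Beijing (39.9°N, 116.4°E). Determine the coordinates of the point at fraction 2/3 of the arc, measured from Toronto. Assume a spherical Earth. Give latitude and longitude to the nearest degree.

From cos δ = sin φ₁ sin φ₂ + cos φ₁ cos φ₂ cos Δλ, the central angle is δ ≈ 1.661 rad (95.2°).
Interpolate at f = 2/3 with slerp weights a = sin((1−f)δ)/sin δ ≈ 0.528, b = sin(fδ)/sin δ ≈ 0.898.
p = a·p₁ + b·p₂ ≈ (-0.236, 0.242, 0.941); φ = arcsin(p_z) ≈ 70.23°, λ = atan2(p_y, p_x) ≈ 134.30°.

≈ (70°N, 134°E)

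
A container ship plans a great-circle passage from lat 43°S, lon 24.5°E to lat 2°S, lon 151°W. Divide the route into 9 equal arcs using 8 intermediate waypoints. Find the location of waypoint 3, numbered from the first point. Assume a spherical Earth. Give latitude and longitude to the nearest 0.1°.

≈ lat 85.0°S, lon 39.0°W

Write both endpoints as unit vectors p₁, p₂ with components (cos φ cos λ, cos φ sin λ, sin φ).
The central angle between the endpoints is δ = arccos(p₁·p₂) ≈ 2.353 rad (134.8°).
Interpolate at f = 3/9 with slerp weights a = sin((1−f)δ)/sin δ ≈ 1.410, b = sin(fδ)/sin δ ≈ 0.996.
p = a·p₁ + b·p₂ ≈ (0.068, -0.055, -0.996); φ = arcsin(p_z) ≈ -85.00°, λ = atan2(p_y, p_x) ≈ -39.01°.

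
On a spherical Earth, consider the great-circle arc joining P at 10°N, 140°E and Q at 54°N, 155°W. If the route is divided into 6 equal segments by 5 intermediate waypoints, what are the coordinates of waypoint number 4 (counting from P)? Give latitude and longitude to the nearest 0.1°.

≈ 43.7°N, 174.3°E

Write both endpoints as unit vectors p₁, p₂ with components (cos φ cos λ, cos φ sin λ, sin φ).
The central angle between the endpoints is δ = arccos(p₁·p₂) ≈ 1.175 rad (67.3°).
Interpolate at f = 4/6 with slerp weights a = sin((1−f)δ)/sin δ ≈ 0.414, b = sin(fδ)/sin δ ≈ 0.765.
p = a·p₁ + b·p₂ ≈ (-0.720, 0.072, 0.691); φ = arcsin(p_z) ≈ 43.68°, λ = atan2(p_y, p_x) ≈ 174.29°.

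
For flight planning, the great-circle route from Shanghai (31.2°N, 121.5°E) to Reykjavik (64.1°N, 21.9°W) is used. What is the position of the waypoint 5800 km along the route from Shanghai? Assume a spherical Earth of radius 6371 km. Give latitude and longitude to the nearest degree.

Convert each endpoint to a unit vector on the sphere (x = cos φ cos λ, y = cos φ sin λ, z = sin φ).
The central angle between the endpoints is δ = arccos(p₁·p₂) ≈ 1.404 rad (80.4°). The total great-circle distance is δ·R ≈ 1.404 × 6371 ≈ 8945 km, so the target fraction is f = 5800/8945 ≈ 0.648.
Interpolate at f ≈ 0.648 with slerp weights a = sin((1−f)δ)/sin δ ≈ 0.480, b = sin(fδ)/sin δ ≈ 0.801.
p = a·p₁ + b·p₂ ≈ (0.110, 0.220, 0.969); φ = arcsin(p_z) ≈ 75.77°, λ = atan2(p_y, p_x) ≈ 63.46°.

≈ (76°N, 63°E)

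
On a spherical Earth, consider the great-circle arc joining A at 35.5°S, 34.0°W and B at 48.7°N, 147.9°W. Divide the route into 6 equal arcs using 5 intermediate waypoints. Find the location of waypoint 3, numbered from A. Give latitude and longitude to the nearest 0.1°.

Write both endpoints as unit vectors p₁, p₂ with components (cos φ cos λ, cos φ sin λ, sin φ).
The central angle between the endpoints is δ = arccos(p₁·p₂) ≈ 2.284 rad (130.8°).
Interpolate at f = 3/6 with slerp weights a = sin((1−f)δ)/sin δ ≈ 1.202, b = sin(fδ)/sin δ ≈ 1.202.
p = a·p₁ + b·p₂ ≈ (0.139, -0.969, 0.205); φ = arcsin(p_z) ≈ 11.83°, λ = atan2(p_y, p_x) ≈ -81.82°.

≈ 11.8°N, 81.8°W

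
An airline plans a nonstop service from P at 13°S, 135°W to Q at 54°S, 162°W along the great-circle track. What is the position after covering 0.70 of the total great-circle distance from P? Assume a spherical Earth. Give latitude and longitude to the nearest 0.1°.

≈ 42.4°S, 150.5°W

Write both endpoints as unit vectors p₁, p₂ with components (cos φ cos λ, cos φ sin λ, sin φ).
The central angle between the endpoints is δ = arccos(p₁·p₂) ≈ 0.806 rad (46.2°).
Interpolate at f = 0.70 with slerp weights a = sin((1−f)δ)/sin δ ≈ 0.332, b = sin(fδ)/sin δ ≈ 0.741.
p = a·p₁ + b·p₂ ≈ (-0.643, -0.363, -0.674); φ = arcsin(p_z) ≈ -42.40°, λ = atan2(p_y, p_x) ≈ -150.53°.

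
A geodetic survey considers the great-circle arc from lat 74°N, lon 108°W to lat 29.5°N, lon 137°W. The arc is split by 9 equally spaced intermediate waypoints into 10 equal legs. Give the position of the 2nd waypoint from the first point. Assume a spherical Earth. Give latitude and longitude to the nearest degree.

≈ lat 66°N, lon 121°W

Write both endpoints as unit vectors p₁, p₂ with components (cos φ cos λ, cos φ sin λ, sin φ).
The central angle between the endpoints is δ = arccos(p₁·p₂) ≈ 0.819 rad (46.9°).
Interpolate at f = 2/10 with slerp weights a = sin((1−f)δ)/sin δ ≈ 0.834, b = sin(fδ)/sin δ ≈ 0.223.
p = a·p₁ + b·p₂ ≈ (-0.213, -0.351, 0.912); φ = arcsin(p_z) ≈ 65.75°, λ = atan2(p_y, p_x) ≈ -121.26°.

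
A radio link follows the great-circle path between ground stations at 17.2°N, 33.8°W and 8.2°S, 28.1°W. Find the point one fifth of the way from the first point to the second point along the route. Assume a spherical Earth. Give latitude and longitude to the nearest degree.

From cos δ = sin φ₁ sin φ₂ + cos φ₁ cos φ₂ cos Δλ, the central angle is δ ≈ 0.454 rad (26.0°).
Interpolate at f = 1/5 with slerp weights a = sin((1−f)δ)/sin δ ≈ 0.810, b = sin(fδ)/sin δ ≈ 0.207.
p = a·p₁ + b·p₂ ≈ (0.824, -0.527, 0.210); φ = arcsin(p_z) ≈ 12.13°, λ = atan2(p_y, p_x) ≈ -32.61°.

≈ 12°N, 33°W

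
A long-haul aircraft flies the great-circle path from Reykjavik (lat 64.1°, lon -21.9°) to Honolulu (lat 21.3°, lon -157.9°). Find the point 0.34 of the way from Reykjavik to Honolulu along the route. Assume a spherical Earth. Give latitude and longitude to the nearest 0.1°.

≈ lat 71.0°, lon -105.5°

From cos δ = sin φ₁ sin φ₂ + cos φ₁ cos φ₂ cos Δλ, the central angle is δ ≈ 1.537 rad (88.1°).
Interpolate at f = 0.34 with slerp weights a = sin((1−f)δ)/sin δ ≈ 0.850, b = sin(fδ)/sin δ ≈ 0.499.
p = a·p₁ + b·p₂ ≈ (-0.087, -0.313, 0.946); φ = arcsin(p_z) ≈ 71.02°, λ = atan2(p_y, p_x) ≈ -105.47°.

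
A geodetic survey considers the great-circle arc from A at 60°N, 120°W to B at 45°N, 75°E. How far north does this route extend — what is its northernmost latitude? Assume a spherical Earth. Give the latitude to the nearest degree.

≈ 85°N

The great circle lies in the plane with unit normal n̂ = (p₁ × p₂)/|p₁ × p₂|.
Here n̂_z ≈ -0.095; the vertex latitude is φ_max = arccos|n̂_z| ≈ 84.5°.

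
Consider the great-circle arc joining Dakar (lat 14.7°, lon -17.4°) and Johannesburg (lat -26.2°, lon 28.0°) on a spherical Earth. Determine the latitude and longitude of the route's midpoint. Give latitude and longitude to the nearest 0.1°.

≈ lat -6.2°, lon 4.4°

The haversine formula gives a central angle δ ≈ 1.050 rad (60.2°) between the endpoints.
Interpolate at f = 1/2 with slerp weights a = sin((1−f)δ)/sin δ ≈ 0.578, b = sin(fδ)/sin δ ≈ 0.578.
p = a·p₁ + b·p₂ ≈ (0.991, 0.076, -0.108); φ = arcsin(p_z) ≈ -6.23°, λ = atan2(p_y, p_x) ≈ 4.40°.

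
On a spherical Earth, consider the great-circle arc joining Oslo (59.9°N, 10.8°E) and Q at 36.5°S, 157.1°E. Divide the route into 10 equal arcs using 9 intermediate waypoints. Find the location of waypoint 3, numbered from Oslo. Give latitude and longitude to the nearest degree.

Convert each endpoint to a unit vector on the sphere (x = cos φ cos λ, y = cos φ sin λ, z = sin φ).
The central angle between the endpoints is δ = arccos(p₁·p₂) ≈ 2.587 rad (148.2°).
Interpolate at f = 3/10 with slerp weights a = sin((1−f)δ)/sin δ ≈ 1.844, b = sin(fδ)/sin δ ≈ 1.330.
p = a·p₁ + b·p₂ ≈ (-0.076, 0.589, 0.804); φ = arcsin(p_z) ≈ 53.55°, λ = atan2(p_y, p_x) ≈ 97.38°.

≈ 54°N, 97°E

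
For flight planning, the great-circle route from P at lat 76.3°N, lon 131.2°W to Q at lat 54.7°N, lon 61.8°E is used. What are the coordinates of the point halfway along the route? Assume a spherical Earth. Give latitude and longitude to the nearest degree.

≈ lat 79°N, lon 71°E

From cos δ = sin φ₁ sin φ₂ + cos φ₁ cos φ₂ cos Δλ, the central angle is δ ≈ 0.851 rad (48.7°).
Interpolate at f = 1/2 with slerp weights a = sin((1−f)δ)/sin δ ≈ 0.549, b = sin(fδ)/sin δ ≈ 0.549.
p = a·p₁ + b·p₂ ≈ (0.064, 0.182, 0.981); φ = arcsin(p_z) ≈ 78.89°, λ = atan2(p_y, p_x) ≈ 70.53°.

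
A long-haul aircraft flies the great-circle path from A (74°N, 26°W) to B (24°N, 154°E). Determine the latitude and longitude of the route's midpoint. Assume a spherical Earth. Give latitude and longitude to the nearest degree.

Write both endpoints as unit vectors p₁, p₂ with components (cos φ cos λ, cos φ sin λ, sin φ).
The central angle between the endpoints is δ = arccos(p₁·p₂) ≈ 1.431 rad (82.0°).
Interpolate at f = 1/2 with slerp weights a = sin((1−f)δ)/sin δ ≈ 0.663, b = sin(fδ)/sin δ ≈ 0.663.
p = a·p₁ + b·p₂ ≈ (-0.380, 0.185, 0.906); φ = arcsin(p_z) ≈ 65.00°, λ = atan2(p_y, p_x) ≈ 154.00°.

≈ (65°N, 154°E)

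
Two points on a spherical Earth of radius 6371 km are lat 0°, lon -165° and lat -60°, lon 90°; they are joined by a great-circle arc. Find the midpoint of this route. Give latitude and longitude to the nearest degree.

≈ lat -41°, lon 166°

Write both endpoints as unit vectors p₁, p₂ with components (cos φ cos λ, cos φ sin λ, sin φ).
The central angle between the endpoints is δ = arccos(p₁·p₂) ≈ 1.701 rad (97.4°).
Interpolate at f = 1/2 with slerp weights a = sin((1−f)δ)/sin δ ≈ 0.758, b = sin(fδ)/sin δ ≈ 0.758.
p = a·p₁ + b·p₂ ≈ (-0.732, 0.183, -0.656); φ = arcsin(p_z) ≈ -41.02°, λ = atan2(p_y, p_x) ≈ 165.98°.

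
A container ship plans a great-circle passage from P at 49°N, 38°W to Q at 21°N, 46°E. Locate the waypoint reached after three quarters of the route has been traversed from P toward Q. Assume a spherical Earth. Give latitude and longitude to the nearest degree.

Write both endpoints as unit vectors p₁, p₂ with components (cos φ cos λ, cos φ sin λ, sin φ).
The central angle between the endpoints is δ = arccos(p₁·p₂) ≈ 1.230 rad (70.5°).
Interpolate at f = 3/4 with slerp weights a = sin((1−f)δ)/sin δ ≈ 0.321, b = sin(fδ)/sin δ ≈ 0.846.
p = a·p₁ + b·p₂ ≈ (0.714, 0.438, 0.545); φ = arcsin(p_z) ≈ 33.05°, λ = atan2(p_y, p_x) ≈ 31.52°.

≈ 33°N, 32°E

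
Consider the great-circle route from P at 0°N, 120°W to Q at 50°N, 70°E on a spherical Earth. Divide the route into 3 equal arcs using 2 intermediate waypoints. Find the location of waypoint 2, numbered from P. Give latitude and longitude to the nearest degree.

≈ 81°N, 175°E

Write both endpoints as unit vectors p₁, p₂ with components (cos φ cos λ, cos φ sin λ, sin φ).
The central angle between the endpoints is δ = arccos(p₁·p₂) ≈ 2.256 rad (129.3°).
Interpolate at f = 2/3 with slerp weights a = sin((1−f)δ)/sin δ ≈ 0.882, b = sin(fδ)/sin δ ≈ 1.289.
p = a·p₁ + b·p₂ ≈ (-0.158, 0.014, 0.987); φ = arcsin(p_z) ≈ 80.88°, λ = atan2(p_y, p_x) ≈ 174.84°.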